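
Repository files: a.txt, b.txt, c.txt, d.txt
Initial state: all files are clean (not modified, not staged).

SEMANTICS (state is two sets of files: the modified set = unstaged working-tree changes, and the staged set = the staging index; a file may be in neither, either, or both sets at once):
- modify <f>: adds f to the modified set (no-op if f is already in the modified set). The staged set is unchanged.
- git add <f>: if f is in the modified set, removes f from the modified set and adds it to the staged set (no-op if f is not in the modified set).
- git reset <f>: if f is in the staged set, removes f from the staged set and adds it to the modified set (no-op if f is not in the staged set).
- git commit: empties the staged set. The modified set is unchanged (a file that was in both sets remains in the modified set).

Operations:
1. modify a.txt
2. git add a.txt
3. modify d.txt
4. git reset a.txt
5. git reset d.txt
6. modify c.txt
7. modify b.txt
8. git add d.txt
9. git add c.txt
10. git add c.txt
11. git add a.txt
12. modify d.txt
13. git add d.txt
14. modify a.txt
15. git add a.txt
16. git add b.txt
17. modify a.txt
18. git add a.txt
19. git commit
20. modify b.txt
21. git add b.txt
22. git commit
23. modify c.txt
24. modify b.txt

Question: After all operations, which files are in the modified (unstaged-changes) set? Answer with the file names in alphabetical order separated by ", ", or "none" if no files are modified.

After op 1 (modify a.txt): modified={a.txt} staged={none}
After op 2 (git add a.txt): modified={none} staged={a.txt}
After op 3 (modify d.txt): modified={d.txt} staged={a.txt}
After op 4 (git reset a.txt): modified={a.txt, d.txt} staged={none}
After op 5 (git reset d.txt): modified={a.txt, d.txt} staged={none}
After op 6 (modify c.txt): modified={a.txt, c.txt, d.txt} staged={none}
After op 7 (modify b.txt): modified={a.txt, b.txt, c.txt, d.txt} staged={none}
After op 8 (git add d.txt): modified={a.txt, b.txt, c.txt} staged={d.txt}
After op 9 (git add c.txt): modified={a.txt, b.txt} staged={c.txt, d.txt}
After op 10 (git add c.txt): modified={a.txt, b.txt} staged={c.txt, d.txt}
After op 11 (git add a.txt): modified={b.txt} staged={a.txt, c.txt, d.txt}
After op 12 (modify d.txt): modified={b.txt, d.txt} staged={a.txt, c.txt, d.txt}
After op 13 (git add d.txt): modified={b.txt} staged={a.txt, c.txt, d.txt}
After op 14 (modify a.txt): modified={a.txt, b.txt} staged={a.txt, c.txt, d.txt}
After op 15 (git add a.txt): modified={b.txt} staged={a.txt, c.txt, d.txt}
After op 16 (git add b.txt): modified={none} staged={a.txt, b.txt, c.txt, d.txt}
After op 17 (modify a.txt): modified={a.txt} staged={a.txt, b.txt, c.txt, d.txt}
After op 18 (git add a.txt): modified={none} staged={a.txt, b.txt, c.txt, d.txt}
After op 19 (git commit): modified={none} staged={none}
After op 20 (modify b.txt): modified={b.txt} staged={none}
After op 21 (git add b.txt): modified={none} staged={b.txt}
After op 22 (git commit): modified={none} staged={none}
After op 23 (modify c.txt): modified={c.txt} staged={none}
After op 24 (modify b.txt): modified={b.txt, c.txt} staged={none}

Answer: b.txt, c.txt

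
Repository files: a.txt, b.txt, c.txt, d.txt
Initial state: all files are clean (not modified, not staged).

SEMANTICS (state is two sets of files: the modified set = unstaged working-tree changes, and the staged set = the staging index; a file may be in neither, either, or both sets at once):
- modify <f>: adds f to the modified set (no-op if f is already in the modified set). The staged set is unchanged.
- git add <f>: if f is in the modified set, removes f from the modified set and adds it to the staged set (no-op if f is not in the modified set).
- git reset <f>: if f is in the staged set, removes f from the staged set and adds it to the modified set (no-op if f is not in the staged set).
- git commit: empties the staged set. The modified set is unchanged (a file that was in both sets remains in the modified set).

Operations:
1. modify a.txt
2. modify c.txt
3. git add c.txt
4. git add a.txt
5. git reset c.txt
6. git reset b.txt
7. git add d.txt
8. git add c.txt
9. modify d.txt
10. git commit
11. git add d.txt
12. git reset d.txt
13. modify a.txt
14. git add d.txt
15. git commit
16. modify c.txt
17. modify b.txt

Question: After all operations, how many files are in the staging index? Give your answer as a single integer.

Answer: 0

Derivation:
After op 1 (modify a.txt): modified={a.txt} staged={none}
After op 2 (modify c.txt): modified={a.txt, c.txt} staged={none}
After op 3 (git add c.txt): modified={a.txt} staged={c.txt}
After op 4 (git add a.txt): modified={none} staged={a.txt, c.txt}
After op 5 (git reset c.txt): modified={c.txt} staged={a.txt}
After op 6 (git reset b.txt): modified={c.txt} staged={a.txt}
After op 7 (git add d.txt): modified={c.txt} staged={a.txt}
After op 8 (git add c.txt): modified={none} staged={a.txt, c.txt}
After op 9 (modify d.txt): modified={d.txt} staged={a.txt, c.txt}
After op 10 (git commit): modified={d.txt} staged={none}
After op 11 (git add d.txt): modified={none} staged={d.txt}
After op 12 (git reset d.txt): modified={d.txt} staged={none}
After op 13 (modify a.txt): modified={a.txt, d.txt} staged={none}
After op 14 (git add d.txt): modified={a.txt} staged={d.txt}
After op 15 (git commit): modified={a.txt} staged={none}
After op 16 (modify c.txt): modified={a.txt, c.txt} staged={none}
After op 17 (modify b.txt): modified={a.txt, b.txt, c.txt} staged={none}
Final staged set: {none} -> count=0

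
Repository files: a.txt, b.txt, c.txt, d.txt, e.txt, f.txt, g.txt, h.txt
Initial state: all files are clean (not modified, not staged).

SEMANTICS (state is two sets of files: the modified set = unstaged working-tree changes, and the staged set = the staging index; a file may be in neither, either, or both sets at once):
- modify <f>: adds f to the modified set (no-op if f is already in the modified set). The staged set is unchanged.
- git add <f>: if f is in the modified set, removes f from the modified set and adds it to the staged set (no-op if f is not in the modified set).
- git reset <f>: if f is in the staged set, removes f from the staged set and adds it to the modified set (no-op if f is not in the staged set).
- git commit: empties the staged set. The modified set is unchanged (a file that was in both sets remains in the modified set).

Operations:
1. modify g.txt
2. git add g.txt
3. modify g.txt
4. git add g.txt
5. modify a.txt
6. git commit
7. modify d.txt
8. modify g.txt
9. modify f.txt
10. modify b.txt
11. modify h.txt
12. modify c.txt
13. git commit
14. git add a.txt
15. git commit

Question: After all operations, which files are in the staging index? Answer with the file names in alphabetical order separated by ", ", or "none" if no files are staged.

Answer: none

Derivation:
After op 1 (modify g.txt): modified={g.txt} staged={none}
After op 2 (git add g.txt): modified={none} staged={g.txt}
After op 3 (modify g.txt): modified={g.txt} staged={g.txt}
After op 4 (git add g.txt): modified={none} staged={g.txt}
After op 5 (modify a.txt): modified={a.txt} staged={g.txt}
After op 6 (git commit): modified={a.txt} staged={none}
After op 7 (modify d.txt): modified={a.txt, d.txt} staged={none}
After op 8 (modify g.txt): modified={a.txt, d.txt, g.txt} staged={none}
After op 9 (modify f.txt): modified={a.txt, d.txt, f.txt, g.txt} staged={none}
After op 10 (modify b.txt): modified={a.txt, b.txt, d.txt, f.txt, g.txt} staged={none}
After op 11 (modify h.txt): modified={a.txt, b.txt, d.txt, f.txt, g.txt, h.txt} staged={none}
After op 12 (modify c.txt): modified={a.txt, b.txt, c.txt, d.txt, f.txt, g.txt, h.txt} staged={none}
After op 13 (git commit): modified={a.txt, b.txt, c.txt, d.txt, f.txt, g.txt, h.txt} staged={none}
After op 14 (git add a.txt): modified={b.txt, c.txt, d.txt, f.txt, g.txt, h.txt} staged={a.txt}
After op 15 (git commit): modified={b.txt, c.txt, d.txt, f.txt, g.txt, h.txt} staged={none}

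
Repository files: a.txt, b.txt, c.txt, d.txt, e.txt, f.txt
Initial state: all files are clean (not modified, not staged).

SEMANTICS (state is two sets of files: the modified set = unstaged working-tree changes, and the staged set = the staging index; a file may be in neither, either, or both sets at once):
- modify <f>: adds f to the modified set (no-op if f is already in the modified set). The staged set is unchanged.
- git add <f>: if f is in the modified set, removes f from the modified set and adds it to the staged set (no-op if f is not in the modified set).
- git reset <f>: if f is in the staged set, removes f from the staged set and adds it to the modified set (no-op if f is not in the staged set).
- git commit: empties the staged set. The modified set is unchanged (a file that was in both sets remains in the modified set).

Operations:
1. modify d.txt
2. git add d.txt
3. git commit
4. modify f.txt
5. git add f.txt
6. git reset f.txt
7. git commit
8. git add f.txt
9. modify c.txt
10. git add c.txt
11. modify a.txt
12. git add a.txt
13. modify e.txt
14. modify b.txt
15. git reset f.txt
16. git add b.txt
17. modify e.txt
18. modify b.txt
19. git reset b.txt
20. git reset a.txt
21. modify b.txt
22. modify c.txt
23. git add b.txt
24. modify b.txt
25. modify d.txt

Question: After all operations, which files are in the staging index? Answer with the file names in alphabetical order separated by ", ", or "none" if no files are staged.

After op 1 (modify d.txt): modified={d.txt} staged={none}
After op 2 (git add d.txt): modified={none} staged={d.txt}
After op 3 (git commit): modified={none} staged={none}
After op 4 (modify f.txt): modified={f.txt} staged={none}
After op 5 (git add f.txt): modified={none} staged={f.txt}
After op 6 (git reset f.txt): modified={f.txt} staged={none}
After op 7 (git commit): modified={f.txt} staged={none}
After op 8 (git add f.txt): modified={none} staged={f.txt}
After op 9 (modify c.txt): modified={c.txt} staged={f.txt}
After op 10 (git add c.txt): modified={none} staged={c.txt, f.txt}
After op 11 (modify a.txt): modified={a.txt} staged={c.txt, f.txt}
After op 12 (git add a.txt): modified={none} staged={a.txt, c.txt, f.txt}
After op 13 (modify e.txt): modified={e.txt} staged={a.txt, c.txt, f.txt}
After op 14 (modify b.txt): modified={b.txt, e.txt} staged={a.txt, c.txt, f.txt}
After op 15 (git reset f.txt): modified={b.txt, e.txt, f.txt} staged={a.txt, c.txt}
After op 16 (git add b.txt): modified={e.txt, f.txt} staged={a.txt, b.txt, c.txt}
After op 17 (modify e.txt): modified={e.txt, f.txt} staged={a.txt, b.txt, c.txt}
After op 18 (modify b.txt): modified={b.txt, e.txt, f.txt} staged={a.txt, b.txt, c.txt}
After op 19 (git reset b.txt): modified={b.txt, e.txt, f.txt} staged={a.txt, c.txt}
After op 20 (git reset a.txt): modified={a.txt, b.txt, e.txt, f.txt} staged={c.txt}
After op 21 (modify b.txt): modified={a.txt, b.txt, e.txt, f.txt} staged={c.txt}
After op 22 (modify c.txt): modified={a.txt, b.txt, c.txt, e.txt, f.txt} staged={c.txt}
After op 23 (git add b.txt): modified={a.txt, c.txt, e.txt, f.txt} staged={b.txt, c.txt}
After op 24 (modify b.txt): modified={a.txt, b.txt, c.txt, e.txt, f.txt} staged={b.txt, c.txt}
After op 25 (modify d.txt): modified={a.txt, b.txt, c.txt, d.txt, e.txt, f.txt} staged={b.txt, c.txt}

Answer: b.txt, c.txt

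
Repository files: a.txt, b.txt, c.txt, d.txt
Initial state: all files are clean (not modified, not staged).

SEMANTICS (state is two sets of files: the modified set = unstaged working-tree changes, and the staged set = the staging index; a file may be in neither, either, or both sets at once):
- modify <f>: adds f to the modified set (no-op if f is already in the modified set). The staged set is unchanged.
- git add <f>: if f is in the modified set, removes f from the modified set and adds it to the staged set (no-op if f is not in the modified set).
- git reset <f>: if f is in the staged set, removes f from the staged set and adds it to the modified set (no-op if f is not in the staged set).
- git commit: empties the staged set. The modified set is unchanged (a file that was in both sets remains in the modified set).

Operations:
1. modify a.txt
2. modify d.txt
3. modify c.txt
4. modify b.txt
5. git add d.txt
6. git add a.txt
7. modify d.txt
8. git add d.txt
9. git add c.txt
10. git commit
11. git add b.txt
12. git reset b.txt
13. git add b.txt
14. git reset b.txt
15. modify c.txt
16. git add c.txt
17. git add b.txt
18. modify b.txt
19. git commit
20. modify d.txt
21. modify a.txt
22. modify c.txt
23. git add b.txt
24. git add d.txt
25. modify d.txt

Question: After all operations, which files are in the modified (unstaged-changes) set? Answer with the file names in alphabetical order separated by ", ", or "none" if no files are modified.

Answer: a.txt, c.txt, d.txt

Derivation:
After op 1 (modify a.txt): modified={a.txt} staged={none}
After op 2 (modify d.txt): modified={a.txt, d.txt} staged={none}
After op 3 (modify c.txt): modified={a.txt, c.txt, d.txt} staged={none}
After op 4 (modify b.txt): modified={a.txt, b.txt, c.txt, d.txt} staged={none}
After op 5 (git add d.txt): modified={a.txt, b.txt, c.txt} staged={d.txt}
After op 6 (git add a.txt): modified={b.txt, c.txt} staged={a.txt, d.txt}
After op 7 (modify d.txt): modified={b.txt, c.txt, d.txt} staged={a.txt, d.txt}
After op 8 (git add d.txt): modified={b.txt, c.txt} staged={a.txt, d.txt}
After op 9 (git add c.txt): modified={b.txt} staged={a.txt, c.txt, d.txt}
After op 10 (git commit): modified={b.txt} staged={none}
After op 11 (git add b.txt): modified={none} staged={b.txt}
After op 12 (git reset b.txt): modified={b.txt} staged={none}
After op 13 (git add b.txt): modified={none} staged={b.txt}
After op 14 (git reset b.txt): modified={b.txt} staged={none}
After op 15 (modify c.txt): modified={b.txt, c.txt} staged={none}
After op 16 (git add c.txt): modified={b.txt} staged={c.txt}
After op 17 (git add b.txt): modified={none} staged={b.txt, c.txt}
After op 18 (modify b.txt): modified={b.txt} staged={b.txt, c.txt}
After op 19 (git commit): modified={b.txt} staged={none}
After op 20 (modify d.txt): modified={b.txt, d.txt} staged={none}
After op 21 (modify a.txt): modified={a.txt, b.txt, d.txt} staged={none}
After op 22 (modify c.txt): modified={a.txt, b.txt, c.txt, d.txt} staged={none}
After op 23 (git add b.txt): modified={a.txt, c.txt, d.txt} staged={b.txt}
After op 24 (git add d.txt): modified={a.txt, c.txt} staged={b.txt, d.txt}
After op 25 (modify d.txt): modified={a.txt, c.txt, d.txt} staged={b.txt, d.txt}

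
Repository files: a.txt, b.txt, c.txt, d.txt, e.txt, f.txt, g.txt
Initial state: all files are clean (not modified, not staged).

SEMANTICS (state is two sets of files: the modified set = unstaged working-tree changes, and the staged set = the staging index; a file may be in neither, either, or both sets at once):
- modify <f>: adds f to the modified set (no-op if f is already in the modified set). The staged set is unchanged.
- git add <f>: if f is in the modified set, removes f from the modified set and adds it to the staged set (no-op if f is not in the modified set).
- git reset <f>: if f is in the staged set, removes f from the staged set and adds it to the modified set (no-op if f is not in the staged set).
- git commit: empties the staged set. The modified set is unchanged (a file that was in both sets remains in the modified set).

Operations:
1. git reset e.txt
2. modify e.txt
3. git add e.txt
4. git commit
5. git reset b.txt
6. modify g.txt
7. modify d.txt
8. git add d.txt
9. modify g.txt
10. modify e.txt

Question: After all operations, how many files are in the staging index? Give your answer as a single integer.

Answer: 1

Derivation:
After op 1 (git reset e.txt): modified={none} staged={none}
After op 2 (modify e.txt): modified={e.txt} staged={none}
After op 3 (git add e.txt): modified={none} staged={e.txt}
After op 4 (git commit): modified={none} staged={none}
After op 5 (git reset b.txt): modified={none} staged={none}
After op 6 (modify g.txt): modified={g.txt} staged={none}
After op 7 (modify d.txt): modified={d.txt, g.txt} staged={none}
After op 8 (git add d.txt): modified={g.txt} staged={d.txt}
After op 9 (modify g.txt): modified={g.txt} staged={d.txt}
After op 10 (modify e.txt): modified={e.txt, g.txt} staged={d.txt}
Final staged set: {d.txt} -> count=1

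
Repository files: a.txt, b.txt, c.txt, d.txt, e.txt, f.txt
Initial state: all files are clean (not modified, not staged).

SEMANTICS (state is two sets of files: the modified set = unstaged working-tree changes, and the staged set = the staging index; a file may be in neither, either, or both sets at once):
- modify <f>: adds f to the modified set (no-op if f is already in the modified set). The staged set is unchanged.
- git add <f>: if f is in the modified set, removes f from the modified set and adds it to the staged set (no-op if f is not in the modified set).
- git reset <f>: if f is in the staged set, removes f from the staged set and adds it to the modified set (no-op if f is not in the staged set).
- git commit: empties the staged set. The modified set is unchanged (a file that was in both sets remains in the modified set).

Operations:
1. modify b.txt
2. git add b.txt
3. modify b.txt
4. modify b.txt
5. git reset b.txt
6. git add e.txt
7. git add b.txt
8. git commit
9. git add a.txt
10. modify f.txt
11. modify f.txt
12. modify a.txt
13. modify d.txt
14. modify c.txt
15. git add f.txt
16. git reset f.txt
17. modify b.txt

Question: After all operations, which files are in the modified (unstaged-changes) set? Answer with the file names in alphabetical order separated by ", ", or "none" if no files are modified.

Answer: a.txt, b.txt, c.txt, d.txt, f.txt

Derivation:
After op 1 (modify b.txt): modified={b.txt} staged={none}
After op 2 (git add b.txt): modified={none} staged={b.txt}
After op 3 (modify b.txt): modified={b.txt} staged={b.txt}
After op 4 (modify b.txt): modified={b.txt} staged={b.txt}
After op 5 (git reset b.txt): modified={b.txt} staged={none}
After op 6 (git add e.txt): modified={b.txt} staged={none}
After op 7 (git add b.txt): modified={none} staged={b.txt}
After op 8 (git commit): modified={none} staged={none}
After op 9 (git add a.txt): modified={none} staged={none}
After op 10 (modify f.txt): modified={f.txt} staged={none}
After op 11 (modify f.txt): modified={f.txt} staged={none}
After op 12 (modify a.txt): modified={a.txt, f.txt} staged={none}
After op 13 (modify d.txt): modified={a.txt, d.txt, f.txt} staged={none}
After op 14 (modify c.txt): modified={a.txt, c.txt, d.txt, f.txt} staged={none}
After op 15 (git add f.txt): modified={a.txt, c.txt, d.txt} staged={f.txt}
After op 16 (git reset f.txt): modified={a.txt, c.txt, d.txt, f.txt} staged={none}
After op 17 (modify b.txt): modified={a.txt, b.txt, c.txt, d.txt, f.txt} staged={none}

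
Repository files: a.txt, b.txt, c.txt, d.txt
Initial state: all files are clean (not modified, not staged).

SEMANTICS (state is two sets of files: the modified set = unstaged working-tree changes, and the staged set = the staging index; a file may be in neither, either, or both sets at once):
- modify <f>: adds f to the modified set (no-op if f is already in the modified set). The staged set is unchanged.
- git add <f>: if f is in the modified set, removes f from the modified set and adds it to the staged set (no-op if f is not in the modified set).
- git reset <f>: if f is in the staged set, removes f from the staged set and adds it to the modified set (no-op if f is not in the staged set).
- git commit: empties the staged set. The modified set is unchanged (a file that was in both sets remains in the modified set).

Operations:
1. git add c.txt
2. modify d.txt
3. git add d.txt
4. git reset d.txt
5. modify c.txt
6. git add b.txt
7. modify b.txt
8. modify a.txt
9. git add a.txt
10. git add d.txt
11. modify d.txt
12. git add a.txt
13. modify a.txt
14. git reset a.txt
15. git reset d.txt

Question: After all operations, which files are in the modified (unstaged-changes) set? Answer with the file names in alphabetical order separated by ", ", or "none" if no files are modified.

After op 1 (git add c.txt): modified={none} staged={none}
After op 2 (modify d.txt): modified={d.txt} staged={none}
After op 3 (git add d.txt): modified={none} staged={d.txt}
After op 4 (git reset d.txt): modified={d.txt} staged={none}
After op 5 (modify c.txt): modified={c.txt, d.txt} staged={none}
After op 6 (git add b.txt): modified={c.txt, d.txt} staged={none}
After op 7 (modify b.txt): modified={b.txt, c.txt, d.txt} staged={none}
After op 8 (modify a.txt): modified={a.txt, b.txt, c.txt, d.txt} staged={none}
After op 9 (git add a.txt): modified={b.txt, c.txt, d.txt} staged={a.txt}
After op 10 (git add d.txt): modified={b.txt, c.txt} staged={a.txt, d.txt}
After op 11 (modify d.txt): modified={b.txt, c.txt, d.txt} staged={a.txt, d.txt}
After op 12 (git add a.txt): modified={b.txt, c.txt, d.txt} staged={a.txt, d.txt}
After op 13 (modify a.txt): modified={a.txt, b.txt, c.txt, d.txt} staged={a.txt, d.txt}
After op 14 (git reset a.txt): modified={a.txt, b.txt, c.txt, d.txt} staged={d.txt}
After op 15 (git reset d.txt): modified={a.txt, b.txt, c.txt, d.txt} staged={none}

Answer: a.txt, b.txt, c.txt, d.txt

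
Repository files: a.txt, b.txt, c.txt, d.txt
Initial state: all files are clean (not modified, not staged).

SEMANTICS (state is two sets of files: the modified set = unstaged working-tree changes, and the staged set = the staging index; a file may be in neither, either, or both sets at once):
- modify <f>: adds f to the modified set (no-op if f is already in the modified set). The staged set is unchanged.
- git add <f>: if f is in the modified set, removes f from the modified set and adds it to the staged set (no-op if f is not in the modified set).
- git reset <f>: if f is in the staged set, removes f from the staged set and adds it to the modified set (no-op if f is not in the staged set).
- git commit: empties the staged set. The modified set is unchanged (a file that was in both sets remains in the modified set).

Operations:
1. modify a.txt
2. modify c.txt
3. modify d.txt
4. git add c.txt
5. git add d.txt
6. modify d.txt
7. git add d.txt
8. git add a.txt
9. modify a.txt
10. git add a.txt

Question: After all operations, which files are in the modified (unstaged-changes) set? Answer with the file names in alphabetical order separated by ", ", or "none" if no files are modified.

After op 1 (modify a.txt): modified={a.txt} staged={none}
After op 2 (modify c.txt): modified={a.txt, c.txt} staged={none}
After op 3 (modify d.txt): modified={a.txt, c.txt, d.txt} staged={none}
After op 4 (git add c.txt): modified={a.txt, d.txt} staged={c.txt}
After op 5 (git add d.txt): modified={a.txt} staged={c.txt, d.txt}
After op 6 (modify d.txt): modified={a.txt, d.txt} staged={c.txt, d.txt}
After op 7 (git add d.txt): modified={a.txt} staged={c.txt, d.txt}
After op 8 (git add a.txt): modified={none} staged={a.txt, c.txt, d.txt}
After op 9 (modify a.txt): modified={a.txt} staged={a.txt, c.txt, d.txt}
After op 10 (git add a.txt): modified={none} staged={a.txt, c.txt, d.txt}

Answer: none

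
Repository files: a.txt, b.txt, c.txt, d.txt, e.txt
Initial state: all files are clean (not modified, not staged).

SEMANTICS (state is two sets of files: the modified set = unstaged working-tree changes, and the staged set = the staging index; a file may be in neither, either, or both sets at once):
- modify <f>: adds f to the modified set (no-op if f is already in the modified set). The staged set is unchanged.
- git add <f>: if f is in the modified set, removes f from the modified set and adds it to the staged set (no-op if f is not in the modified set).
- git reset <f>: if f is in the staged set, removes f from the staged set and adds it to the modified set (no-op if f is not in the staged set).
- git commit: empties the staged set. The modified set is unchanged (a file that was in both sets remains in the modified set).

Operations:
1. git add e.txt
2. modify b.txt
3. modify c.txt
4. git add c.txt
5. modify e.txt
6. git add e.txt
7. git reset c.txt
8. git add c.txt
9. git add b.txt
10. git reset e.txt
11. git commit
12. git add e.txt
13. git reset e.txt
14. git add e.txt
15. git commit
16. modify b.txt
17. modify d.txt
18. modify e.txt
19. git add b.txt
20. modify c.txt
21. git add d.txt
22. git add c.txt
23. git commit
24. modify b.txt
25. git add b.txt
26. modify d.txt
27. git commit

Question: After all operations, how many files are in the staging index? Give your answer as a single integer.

After op 1 (git add e.txt): modified={none} staged={none}
After op 2 (modify b.txt): modified={b.txt} staged={none}
After op 3 (modify c.txt): modified={b.txt, c.txt} staged={none}
After op 4 (git add c.txt): modified={b.txt} staged={c.txt}
After op 5 (modify e.txt): modified={b.txt, e.txt} staged={c.txt}
After op 6 (git add e.txt): modified={b.txt} staged={c.txt, e.txt}
After op 7 (git reset c.txt): modified={b.txt, c.txt} staged={e.txt}
After op 8 (git add c.txt): modified={b.txt} staged={c.txt, e.txt}
After op 9 (git add b.txt): modified={none} staged={b.txt, c.txt, e.txt}
After op 10 (git reset e.txt): modified={e.txt} staged={b.txt, c.txt}
After op 11 (git commit): modified={e.txt} staged={none}
After op 12 (git add e.txt): modified={none} staged={e.txt}
After op 13 (git reset e.txt): modified={e.txt} staged={none}
After op 14 (git add e.txt): modified={none} staged={e.txt}
After op 15 (git commit): modified={none} staged={none}
After op 16 (modify b.txt): modified={b.txt} staged={none}
After op 17 (modify d.txt): modified={b.txt, d.txt} staged={none}
After op 18 (modify e.txt): modified={b.txt, d.txt, e.txt} staged={none}
After op 19 (git add b.txt): modified={d.txt, e.txt} staged={b.txt}
After op 20 (modify c.txt): modified={c.txt, d.txt, e.txt} staged={b.txt}
After op 21 (git add d.txt): modified={c.txt, e.txt} staged={b.txt, d.txt}
After op 22 (git add c.txt): modified={e.txt} staged={b.txt, c.txt, d.txt}
After op 23 (git commit): modified={e.txt} staged={none}
After op 24 (modify b.txt): modified={b.txt, e.txt} staged={none}
After op 25 (git add b.txt): modified={e.txt} staged={b.txt}
After op 26 (modify d.txt): modified={d.txt, e.txt} staged={b.txt}
After op 27 (git commit): modified={d.txt, e.txt} staged={none}
Final staged set: {none} -> count=0

Answer: 0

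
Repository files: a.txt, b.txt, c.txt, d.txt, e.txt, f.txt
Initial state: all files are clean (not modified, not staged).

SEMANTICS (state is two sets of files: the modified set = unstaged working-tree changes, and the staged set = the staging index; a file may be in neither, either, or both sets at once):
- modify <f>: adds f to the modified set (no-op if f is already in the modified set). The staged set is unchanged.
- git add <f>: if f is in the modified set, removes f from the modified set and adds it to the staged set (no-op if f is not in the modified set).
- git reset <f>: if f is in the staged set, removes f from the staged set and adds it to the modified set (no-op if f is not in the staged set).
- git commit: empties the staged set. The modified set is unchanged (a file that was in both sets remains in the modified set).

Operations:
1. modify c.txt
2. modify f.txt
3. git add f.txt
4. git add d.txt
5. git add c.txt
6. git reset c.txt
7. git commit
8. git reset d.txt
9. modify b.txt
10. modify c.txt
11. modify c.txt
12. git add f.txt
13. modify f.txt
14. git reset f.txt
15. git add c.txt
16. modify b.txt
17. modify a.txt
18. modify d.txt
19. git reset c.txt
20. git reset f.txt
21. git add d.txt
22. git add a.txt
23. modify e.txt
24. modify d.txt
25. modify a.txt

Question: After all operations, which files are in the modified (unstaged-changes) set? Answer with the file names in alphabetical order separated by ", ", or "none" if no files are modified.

Answer: a.txt, b.txt, c.txt, d.txt, e.txt, f.txt

Derivation:
After op 1 (modify c.txt): modified={c.txt} staged={none}
After op 2 (modify f.txt): modified={c.txt, f.txt} staged={none}
After op 3 (git add f.txt): modified={c.txt} staged={f.txt}
After op 4 (git add d.txt): modified={c.txt} staged={f.txt}
After op 5 (git add c.txt): modified={none} staged={c.txt, f.txt}
After op 6 (git reset c.txt): modified={c.txt} staged={f.txt}
After op 7 (git commit): modified={c.txt} staged={none}
After op 8 (git reset d.txt): modified={c.txt} staged={none}
After op 9 (modify b.txt): modified={b.txt, c.txt} staged={none}
After op 10 (modify c.txt): modified={b.txt, c.txt} staged={none}
After op 11 (modify c.txt): modified={b.txt, c.txt} staged={none}
After op 12 (git add f.txt): modified={b.txt, c.txt} staged={none}
After op 13 (modify f.txt): modified={b.txt, c.txt, f.txt} staged={none}
After op 14 (git reset f.txt): modified={b.txt, c.txt, f.txt} staged={none}
After op 15 (git add c.txt): modified={b.txt, f.txt} staged={c.txt}
After op 16 (modify b.txt): modified={b.txt, f.txt} staged={c.txt}
After op 17 (modify a.txt): modified={a.txt, b.txt, f.txt} staged={c.txt}
After op 18 (modify d.txt): modified={a.txt, b.txt, d.txt, f.txt} staged={c.txt}
After op 19 (git reset c.txt): modified={a.txt, b.txt, c.txt, d.txt, f.txt} staged={none}
After op 20 (git reset f.txt): modified={a.txt, b.txt, c.txt, d.txt, f.txt} staged={none}
After op 21 (git add d.txt): modified={a.txt, b.txt, c.txt, f.txt} staged={d.txt}
After op 22 (git add a.txt): modified={b.txt, c.txt, f.txt} staged={a.txt, d.txt}
After op 23 (modify e.txt): modified={b.txt, c.txt, e.txt, f.txt} staged={a.txt, d.txt}
After op 24 (modify d.txt): modified={b.txt, c.txt, d.txt, e.txt, f.txt} staged={a.txt, d.txt}
After op 25 (modify a.txt): modified={a.txt, b.txt, c.txt, d.txt, e.txt, f.txt} staged={a.txt, d.txt}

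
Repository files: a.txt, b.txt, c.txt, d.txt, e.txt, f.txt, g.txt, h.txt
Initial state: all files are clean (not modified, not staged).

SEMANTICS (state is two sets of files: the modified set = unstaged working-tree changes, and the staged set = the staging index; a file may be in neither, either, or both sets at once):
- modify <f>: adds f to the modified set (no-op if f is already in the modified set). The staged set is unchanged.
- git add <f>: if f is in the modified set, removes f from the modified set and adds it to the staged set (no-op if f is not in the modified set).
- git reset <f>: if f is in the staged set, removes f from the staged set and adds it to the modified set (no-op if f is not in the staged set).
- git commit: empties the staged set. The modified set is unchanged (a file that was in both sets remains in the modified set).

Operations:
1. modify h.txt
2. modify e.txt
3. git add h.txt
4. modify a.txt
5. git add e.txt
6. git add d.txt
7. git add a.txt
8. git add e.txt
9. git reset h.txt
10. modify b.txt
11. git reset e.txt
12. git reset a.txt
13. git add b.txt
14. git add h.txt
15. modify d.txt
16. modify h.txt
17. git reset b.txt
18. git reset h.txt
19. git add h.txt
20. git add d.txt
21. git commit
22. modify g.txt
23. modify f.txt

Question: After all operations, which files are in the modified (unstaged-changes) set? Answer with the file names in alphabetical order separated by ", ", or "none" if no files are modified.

Answer: a.txt, b.txt, e.txt, f.txt, g.txt

Derivation:
After op 1 (modify h.txt): modified={h.txt} staged={none}
After op 2 (modify e.txt): modified={e.txt, h.txt} staged={none}
After op 3 (git add h.txt): modified={e.txt} staged={h.txt}
After op 4 (modify a.txt): modified={a.txt, e.txt} staged={h.txt}
After op 5 (git add e.txt): modified={a.txt} staged={e.txt, h.txt}
After op 6 (git add d.txt): modified={a.txt} staged={e.txt, h.txt}
After op 7 (git add a.txt): modified={none} staged={a.txt, e.txt, h.txt}
After op 8 (git add e.txt): modified={none} staged={a.txt, e.txt, h.txt}
After op 9 (git reset h.txt): modified={h.txt} staged={a.txt, e.txt}
After op 10 (modify b.txt): modified={b.txt, h.txt} staged={a.txt, e.txt}
After op 11 (git reset e.txt): modified={b.txt, e.txt, h.txt} staged={a.txt}
After op 12 (git reset a.txt): modified={a.txt, b.txt, e.txt, h.txt} staged={none}
After op 13 (git add b.txt): modified={a.txt, e.txt, h.txt} staged={b.txt}
After op 14 (git add h.txt): modified={a.txt, e.txt} staged={b.txt, h.txt}
After op 15 (modify d.txt): modified={a.txt, d.txt, e.txt} staged={b.txt, h.txt}
After op 16 (modify h.txt): modified={a.txt, d.txt, e.txt, h.txt} staged={b.txt, h.txt}
After op 17 (git reset b.txt): modified={a.txt, b.txt, d.txt, e.txt, h.txt} staged={h.txt}
After op 18 (git reset h.txt): modified={a.txt, b.txt, d.txt, e.txt, h.txt} staged={none}
After op 19 (git add h.txt): modified={a.txt, b.txt, d.txt, e.txt} staged={h.txt}
After op 20 (git add d.txt): modified={a.txt, b.txt, e.txt} staged={d.txt, h.txt}
After op 21 (git commit): modified={a.txt, b.txt, e.txt} staged={none}
After op 22 (modify g.txt): modified={a.txt, b.txt, e.txt, g.txt} staged={none}
After op 23 (modify f.txt): modified={a.txt, b.txt, e.txt, f.txt, g.txt} staged={none}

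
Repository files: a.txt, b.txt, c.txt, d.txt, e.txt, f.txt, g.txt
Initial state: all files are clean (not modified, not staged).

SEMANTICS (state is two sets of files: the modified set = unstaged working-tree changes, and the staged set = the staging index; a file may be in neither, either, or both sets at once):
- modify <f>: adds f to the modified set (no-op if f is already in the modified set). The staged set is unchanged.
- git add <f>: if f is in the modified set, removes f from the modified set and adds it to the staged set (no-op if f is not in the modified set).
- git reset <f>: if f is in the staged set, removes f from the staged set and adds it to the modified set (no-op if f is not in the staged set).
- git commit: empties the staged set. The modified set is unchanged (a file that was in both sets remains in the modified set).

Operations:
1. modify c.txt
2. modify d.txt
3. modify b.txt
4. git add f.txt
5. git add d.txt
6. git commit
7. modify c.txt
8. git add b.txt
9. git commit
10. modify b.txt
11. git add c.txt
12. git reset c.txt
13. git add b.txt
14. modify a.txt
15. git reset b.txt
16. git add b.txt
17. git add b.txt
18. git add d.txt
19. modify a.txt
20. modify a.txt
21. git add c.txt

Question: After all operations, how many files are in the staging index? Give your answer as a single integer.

Answer: 2

Derivation:
After op 1 (modify c.txt): modified={c.txt} staged={none}
After op 2 (modify d.txt): modified={c.txt, d.txt} staged={none}
After op 3 (modify b.txt): modified={b.txt, c.txt, d.txt} staged={none}
After op 4 (git add f.txt): modified={b.txt, c.txt, d.txt} staged={none}
After op 5 (git add d.txt): modified={b.txt, c.txt} staged={d.txt}
After op 6 (git commit): modified={b.txt, c.txt} staged={none}
After op 7 (modify c.txt): modified={b.txt, c.txt} staged={none}
After op 8 (git add b.txt): modified={c.txt} staged={b.txt}
After op 9 (git commit): modified={c.txt} staged={none}
After op 10 (modify b.txt): modified={b.txt, c.txt} staged={none}
After op 11 (git add c.txt): modified={b.txt} staged={c.txt}
After op 12 (git reset c.txt): modified={b.txt, c.txt} staged={none}
After op 13 (git add b.txt): modified={c.txt} staged={b.txt}
After op 14 (modify a.txt): modified={a.txt, c.txt} staged={b.txt}
After op 15 (git reset b.txt): modified={a.txt, b.txt, c.txt} staged={none}
After op 16 (git add b.txt): modified={a.txt, c.txt} staged={b.txt}
After op 17 (git add b.txt): modified={a.txt, c.txt} staged={b.txt}
After op 18 (git add d.txt): modified={a.txt, c.txt} staged={b.txt}
After op 19 (modify a.txt): modified={a.txt, c.txt} staged={b.txt}
After op 20 (modify a.txt): modified={a.txt, c.txt} staged={b.txt}
After op 21 (git add c.txt): modified={a.txt} staged={b.txt, c.txt}
Final staged set: {b.txt, c.txt} -> count=2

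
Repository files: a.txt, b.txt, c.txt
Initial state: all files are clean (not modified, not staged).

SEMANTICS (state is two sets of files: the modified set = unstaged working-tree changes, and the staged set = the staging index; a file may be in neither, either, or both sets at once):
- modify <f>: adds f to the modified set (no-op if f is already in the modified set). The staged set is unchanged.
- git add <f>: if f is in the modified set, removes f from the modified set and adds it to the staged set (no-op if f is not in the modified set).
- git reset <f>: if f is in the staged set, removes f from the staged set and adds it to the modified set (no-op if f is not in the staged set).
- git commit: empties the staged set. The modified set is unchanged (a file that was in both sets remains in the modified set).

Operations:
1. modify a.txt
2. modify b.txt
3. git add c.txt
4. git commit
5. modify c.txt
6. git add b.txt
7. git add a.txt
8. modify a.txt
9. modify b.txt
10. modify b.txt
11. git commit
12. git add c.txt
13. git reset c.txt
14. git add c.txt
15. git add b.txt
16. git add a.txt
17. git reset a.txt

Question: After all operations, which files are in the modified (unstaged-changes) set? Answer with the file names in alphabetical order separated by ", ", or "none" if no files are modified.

Answer: a.txt

Derivation:
After op 1 (modify a.txt): modified={a.txt} staged={none}
After op 2 (modify b.txt): modified={a.txt, b.txt} staged={none}
After op 3 (git add c.txt): modified={a.txt, b.txt} staged={none}
After op 4 (git commit): modified={a.txt, b.txt} staged={none}
After op 5 (modify c.txt): modified={a.txt, b.txt, c.txt} staged={none}
After op 6 (git add b.txt): modified={a.txt, c.txt} staged={b.txt}
After op 7 (git add a.txt): modified={c.txt} staged={a.txt, b.txt}
After op 8 (modify a.txt): modified={a.txt, c.txt} staged={a.txt, b.txt}
After op 9 (modify b.txt): modified={a.txt, b.txt, c.txt} staged={a.txt, b.txt}
After op 10 (modify b.txt): modified={a.txt, b.txt, c.txt} staged={a.txt, b.txt}
After op 11 (git commit): modified={a.txt, b.txt, c.txt} staged={none}
After op 12 (git add c.txt): modified={a.txt, b.txt} staged={c.txt}
After op 13 (git reset c.txt): modified={a.txt, b.txt, c.txt} staged={none}
After op 14 (git add c.txt): modified={a.txt, b.txt} staged={c.txt}
After op 15 (git add b.txt): modified={a.txt} staged={b.txt, c.txt}
After op 16 (git add a.txt): modified={none} staged={a.txt, b.txt, c.txt}
After op 17 (git reset a.txt): modified={a.txt} staged={b.txt, c.txt}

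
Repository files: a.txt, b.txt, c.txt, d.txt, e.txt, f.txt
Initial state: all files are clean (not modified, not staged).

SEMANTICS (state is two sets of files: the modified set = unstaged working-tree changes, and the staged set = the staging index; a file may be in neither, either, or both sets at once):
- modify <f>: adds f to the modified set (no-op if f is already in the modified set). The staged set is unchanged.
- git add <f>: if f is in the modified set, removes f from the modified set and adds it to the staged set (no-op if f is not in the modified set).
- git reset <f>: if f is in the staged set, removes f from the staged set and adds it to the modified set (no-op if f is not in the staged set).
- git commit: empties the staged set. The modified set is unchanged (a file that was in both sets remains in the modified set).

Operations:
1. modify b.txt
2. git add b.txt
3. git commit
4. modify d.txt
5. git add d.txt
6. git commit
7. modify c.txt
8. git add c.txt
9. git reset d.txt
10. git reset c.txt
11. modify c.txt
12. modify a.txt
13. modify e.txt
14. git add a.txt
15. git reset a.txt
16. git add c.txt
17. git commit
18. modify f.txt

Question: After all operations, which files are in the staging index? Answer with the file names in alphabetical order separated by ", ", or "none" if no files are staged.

After op 1 (modify b.txt): modified={b.txt} staged={none}
After op 2 (git add b.txt): modified={none} staged={b.txt}
After op 3 (git commit): modified={none} staged={none}
After op 4 (modify d.txt): modified={d.txt} staged={none}
After op 5 (git add d.txt): modified={none} staged={d.txt}
After op 6 (git commit): modified={none} staged={none}
After op 7 (modify c.txt): modified={c.txt} staged={none}
After op 8 (git add c.txt): modified={none} staged={c.txt}
After op 9 (git reset d.txt): modified={none} staged={c.txt}
After op 10 (git reset c.txt): modified={c.txt} staged={none}
After op 11 (modify c.txt): modified={c.txt} staged={none}
After op 12 (modify a.txt): modified={a.txt, c.txt} staged={none}
After op 13 (modify e.txt): modified={a.txt, c.txt, e.txt} staged={none}
After op 14 (git add a.txt): modified={c.txt, e.txt} staged={a.txt}
After op 15 (git reset a.txt): modified={a.txt, c.txt, e.txt} staged={none}
After op 16 (git add c.txt): modified={a.txt, e.txt} staged={c.txt}
After op 17 (git commit): modified={a.txt, e.txt} staged={none}
After op 18 (modify f.txt): modified={a.txt, e.txt, f.txt} staged={none}

Answer: none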